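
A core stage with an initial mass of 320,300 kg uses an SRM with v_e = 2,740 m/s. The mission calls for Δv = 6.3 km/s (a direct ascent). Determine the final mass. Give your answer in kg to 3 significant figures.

Using Δv = v_e ln(m₀/m_f): m₀/m_f = exp(Δv / v_e) = exp(6300 / 2740.0) = exp(2.2993) = 9.9669.
m_f = m₀ / 9.9669 = 320,300 / 9.9669 = 32,136.4 kg.

final mass ≈ 32100 kg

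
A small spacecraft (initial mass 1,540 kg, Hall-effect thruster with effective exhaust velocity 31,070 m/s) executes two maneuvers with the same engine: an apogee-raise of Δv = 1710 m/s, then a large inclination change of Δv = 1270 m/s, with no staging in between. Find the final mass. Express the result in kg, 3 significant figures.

After the first burn: m = 1540 × exp(−1710/31070.0) = 1540 × 0.94645 = 1,457.53 kg.
After the second burn: m = 1,457.53 × exp(−1270/31070.0) = 1,457.53 × 0.95995 = 1,399.16 kg.

final mass ≈ 1400 kg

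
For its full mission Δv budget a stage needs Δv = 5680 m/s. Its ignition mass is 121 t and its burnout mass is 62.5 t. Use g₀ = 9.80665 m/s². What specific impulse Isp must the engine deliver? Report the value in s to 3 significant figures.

ln(m₀/m_f) = ln(121000/62500) = ln(1.936) = 0.6606.
Rocket equation: v_e = Δv / ln(m₀/m_f) = 5680 / 0.6606 = 8597.9 m/s.
Isp = v_e / g₀ = 8597.9 / 9.80665 = 876.7 s.

Isp ≈ 877 s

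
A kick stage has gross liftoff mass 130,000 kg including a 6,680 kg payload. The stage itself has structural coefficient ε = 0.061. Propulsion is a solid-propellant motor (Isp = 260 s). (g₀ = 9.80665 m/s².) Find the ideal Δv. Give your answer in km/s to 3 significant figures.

Stage wet mass = m₀ − payload = 130,000 − 6,680 = 123,320 kg.
Stage dry mass = ε × stage wet mass = 0.061 × 123,320 = 7,522.52 kg.
Burnout mass m_f = stage dry + payload = 7,522.52 + 6,680 = 14,202.52 kg.
v_e = Isp · g₀ = 260 × 9.80665 = 2549.7 m/s.
Rocket equation: Δv = v_e · ln(130,000/14,202.52) = 2549.7 × ln(9.153) = 2549.7 × 2.2141 ≈ 5645 m/s.

Δv ≈ 5.65 km/s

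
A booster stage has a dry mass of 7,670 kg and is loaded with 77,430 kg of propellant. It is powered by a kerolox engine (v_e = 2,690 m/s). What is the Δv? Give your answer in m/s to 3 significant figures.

m₀ = m_dry + m_prop = 7,670 + 77,430 = 85,100 kg.
Δv = v_e · ln(m₀/m_f) = 2690.0 × ln(11.1) = 2690.0 × 2.4065 ≈ 6473.5 m/s.

Δv ≈ 6470 m/s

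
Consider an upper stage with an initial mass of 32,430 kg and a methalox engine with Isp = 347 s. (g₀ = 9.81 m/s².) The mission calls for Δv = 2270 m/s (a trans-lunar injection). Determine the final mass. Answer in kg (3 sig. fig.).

final mass ≈ 16600 kg

v_e = Isp · g₀ = 347 × 9.81 = 3404.1 m/s.
m₀/m_f = exp(Δv / v_e) = exp(2270 / 3404.1) = exp(0.6668) = 1.9481.
m_f = m₀ / 1.9481 = 32,430 / 1.9481 = 16,647 kg.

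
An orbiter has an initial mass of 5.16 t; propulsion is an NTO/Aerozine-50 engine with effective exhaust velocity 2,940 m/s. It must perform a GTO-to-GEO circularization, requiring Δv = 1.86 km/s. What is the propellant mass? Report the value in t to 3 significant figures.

m₀/m_f = exp(Δv / v_e) = exp(1860 / 2940.0) = exp(0.6327) = 1.8826.
m_f = 5.16 / 1.8826 = 2.74089 t, so propellant = m₀ − m_f = 5.16 − 2.74089 = 2.41911 t.

propellant mass ≈ 2.42 t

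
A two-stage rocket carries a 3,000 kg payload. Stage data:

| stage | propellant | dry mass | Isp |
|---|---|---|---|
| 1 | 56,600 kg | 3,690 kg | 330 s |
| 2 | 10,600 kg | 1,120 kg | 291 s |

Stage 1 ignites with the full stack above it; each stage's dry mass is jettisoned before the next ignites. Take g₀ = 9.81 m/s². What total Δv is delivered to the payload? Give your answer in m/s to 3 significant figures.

Ignition mass of stage 1 = 56,600+3,690 + 10,600+1,120 + 3,000 = 75,010 kg.
Stage 1: m₀ = 75,010 kg, m_f = 75,010 − 56,600 = 18,410 kg; Δv = 330×9.81×ln(4.074) = 3237.3×1.4047 ≈ 4548 m/s.
Stage 2: m₀ = 14,720 kg, m_f = 14,720 − 10,600 = 4,120 kg; Δv = 291×9.81×ln(3.573) = 2854.7×1.2734 ≈ 3635 m/s.
Total Δv = 4548 + 3635 = 8183 m/s.

Δv ≈ 8180 m/s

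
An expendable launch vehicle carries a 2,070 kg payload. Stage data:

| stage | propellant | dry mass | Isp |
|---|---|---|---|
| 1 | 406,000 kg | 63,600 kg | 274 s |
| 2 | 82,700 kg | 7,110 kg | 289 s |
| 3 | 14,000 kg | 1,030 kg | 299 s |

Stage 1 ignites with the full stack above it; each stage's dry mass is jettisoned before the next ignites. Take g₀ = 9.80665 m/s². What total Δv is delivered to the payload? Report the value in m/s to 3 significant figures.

Δv ≈ 12500 m/s

Ignition mass of stage 1 = 406,000+63,600 + 82,700+7,110 + 14,000+1,030 + 2,070 = 576,510 kg.
Stage 1: m₀ = 576,510 kg, m_f = 576,510 − 406,000 = 170,510 kg; Δv = 274×9.80665×ln(3.381) = 2687.0×1.2182 ≈ 3273 m/s.
Stage 2: m₀ = 106,910 kg, m_f = 106,910 − 82,700 = 24,210 kg; Δv = 289×9.80665×ln(4.416) = 2834.1×1.4852 ≈ 4209 m/s.
Stage 3: m₀ = 17,100 kg, m_f = 17,100 − 14,000 = 3,100 kg; Δv = 299×9.80665×ln(5.516) = 2932.2×1.7077 ≈ 5007 m/s.
Total Δv = 3273 + 4209 + 5007 = 12489 m/s.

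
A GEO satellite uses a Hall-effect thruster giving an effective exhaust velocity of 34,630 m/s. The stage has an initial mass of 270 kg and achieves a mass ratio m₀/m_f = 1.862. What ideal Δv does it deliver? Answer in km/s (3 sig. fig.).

From the ideal rocket equation, Δv = v_e · ln(1.862) = 34630.0 × 0.6217 ≈ 21527.8 m/s.

Δv ≈ 21.5 km/s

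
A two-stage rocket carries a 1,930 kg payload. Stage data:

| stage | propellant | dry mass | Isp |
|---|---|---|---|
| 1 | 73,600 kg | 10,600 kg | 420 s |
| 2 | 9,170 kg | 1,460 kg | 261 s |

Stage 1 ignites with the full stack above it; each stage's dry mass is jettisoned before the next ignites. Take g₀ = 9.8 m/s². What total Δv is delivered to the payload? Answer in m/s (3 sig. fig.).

Δv ≈ 9240 m/s

Ignition mass of stage 1 = 73,600+10,600 + 9,170+1,460 + 1,930 = 96,760 kg.
Stage 1: m₀ = 96,760 kg, m_f = 96,760 − 73,600 = 23,160 kg; Δv = 420×9.8×ln(4.178) = 4116.0×1.4298 ≈ 5885 m/s.
Stage 2: m₀ = 12,560 kg, m_f = 12,560 − 9,170 = 3,390 kg; Δv = 261×9.8×ln(3.705) = 2557.8×1.3097 ≈ 3350 m/s.
Total Δv = 5885 + 3350 = 9235 m/s.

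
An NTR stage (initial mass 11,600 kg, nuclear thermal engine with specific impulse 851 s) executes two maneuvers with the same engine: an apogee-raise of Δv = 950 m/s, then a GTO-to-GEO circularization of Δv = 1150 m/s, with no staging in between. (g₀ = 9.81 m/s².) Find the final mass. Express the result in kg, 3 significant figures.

v_e = Isp · g₀ = 851 × 9.81 = 8348.3 m/s.
After the first burn: m = 11600 × exp(−950/8348.3) = 11600 × 0.89244 = 10,352.3 kg.
After the second burn: m = 10,352.3 × exp(−1150/8348.3) = 10,352.3 × 0.87131 = 9,020.06 kg.

final mass ≈ 9020 kg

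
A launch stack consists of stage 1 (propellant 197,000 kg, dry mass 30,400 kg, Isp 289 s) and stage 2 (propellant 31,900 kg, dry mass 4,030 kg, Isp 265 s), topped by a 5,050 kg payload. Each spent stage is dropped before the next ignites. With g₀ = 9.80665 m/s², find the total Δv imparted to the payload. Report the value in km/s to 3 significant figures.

Δv ≈ 7.67 km/s

Ignition mass of stage 1 = 197,000+30,400 + 31,900+4,030 + 5,050 = 268,380 kg.
Stage 1: m₀ = 268,380 kg, m_f = 268,380 − 197,000 = 71,380 kg; Δv = 289×9.80665×ln(3.76) = 2834.1×1.3244 ≈ 3753 m/s.
Stage 2: m₀ = 40,980 kg, m_f = 40,980 − 31,900 = 9,080 kg; Δv = 265×9.80665×ln(4.513) = 2598.8×1.5070 ≈ 3916 m/s.
Total Δv = 3753 + 3916 = 7669 m/s.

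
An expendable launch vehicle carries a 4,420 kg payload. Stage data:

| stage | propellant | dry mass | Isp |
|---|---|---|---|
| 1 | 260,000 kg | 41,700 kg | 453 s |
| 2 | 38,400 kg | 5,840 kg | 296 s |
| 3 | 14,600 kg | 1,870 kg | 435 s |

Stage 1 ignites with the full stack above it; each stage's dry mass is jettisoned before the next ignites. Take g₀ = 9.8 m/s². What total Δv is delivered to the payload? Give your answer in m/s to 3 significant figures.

Ignition mass of stage 1 = 260,000+41,700 + 38,400+5,840 + 14,600+1,870 + 4,420 = 366,830 kg.
Stage 1: m₀ = 366,830 kg, m_f = 366,830 − 260,000 = 106,830 kg; Δv = 453×9.8×ln(3.434) = 4439.4×1.2337 ≈ 5477 m/s.
Stage 2: m₀ = 65,130 kg, m_f = 65,130 − 38,400 = 26,730 kg; Δv = 296×9.8×ln(2.437) = 2900.8×0.8906 ≈ 2583 m/s.
Stage 3: m₀ = 20,890 kg, m_f = 20,890 − 14,600 = 6,290 kg; Δv = 435×9.8×ln(3.321) = 4263.0×1.2003 ≈ 5117 m/s.
Total Δv = 5477 + 2583 + 5117 = 13177 m/s.

Δv ≈ 13200 m/s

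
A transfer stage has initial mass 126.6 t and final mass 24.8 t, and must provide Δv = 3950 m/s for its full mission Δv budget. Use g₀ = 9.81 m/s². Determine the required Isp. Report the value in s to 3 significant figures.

Isp ≈ 247 s

ln(m₀/m_f) = ln(126600/24800) = ln(5.105) = 1.6302.
From the ideal rocket equation, v_e = Δv / ln(m₀/m_f) = 3950 / 1.6302 = 2423.0 m/s.
Isp = v_e / g₀ = 2423.0 / 9.81 = 247.0 s.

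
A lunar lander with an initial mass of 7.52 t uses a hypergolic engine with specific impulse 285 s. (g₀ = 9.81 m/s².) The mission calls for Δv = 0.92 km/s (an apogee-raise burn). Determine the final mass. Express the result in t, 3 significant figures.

final mass ≈ 5.41 t

v_e = Isp · g₀ = 285 × 9.81 = 2795.9 m/s.
Using Δv = v_e ln(m₀/m_f): m₀/m_f = exp(Δv / v_e) = exp(920 / 2795.9) = exp(0.3291) = 1.3897.
m_f = m₀ / 1.3897 = 7.52 / 1.3897 = 5.41124 t.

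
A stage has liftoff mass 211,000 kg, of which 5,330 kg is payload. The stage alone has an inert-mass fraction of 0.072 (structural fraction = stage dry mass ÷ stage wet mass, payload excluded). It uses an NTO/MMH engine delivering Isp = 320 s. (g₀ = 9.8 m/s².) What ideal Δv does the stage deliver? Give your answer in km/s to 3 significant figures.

Δv ≈ 7.37 km/s

Stage wet mass = m₀ − payload = 211,000 − 5,330 = 205,670 kg.
Stage dry mass = ε × stage wet mass = 0.072 × 205,670 = 14,808.2 kg.
Burnout mass m_f = stage dry + payload = 14,808.2 + 5,330 = 20,138.2 kg.
v_e = Isp · g₀ = 320 × 9.8 = 3136.0 m/s.
By the Tsiolkovsky rocket equation, Δv = v_e · ln(211,000/20,138.2) = 3136.0 × ln(10.48) = 3136.0 × 2.3492 ≈ 7367 m/s.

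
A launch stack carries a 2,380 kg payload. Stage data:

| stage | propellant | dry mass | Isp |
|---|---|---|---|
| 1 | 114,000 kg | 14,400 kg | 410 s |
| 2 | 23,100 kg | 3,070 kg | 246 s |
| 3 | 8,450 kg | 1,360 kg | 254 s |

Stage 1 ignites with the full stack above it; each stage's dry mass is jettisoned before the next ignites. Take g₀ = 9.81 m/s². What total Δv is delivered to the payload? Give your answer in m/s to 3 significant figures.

Ignition mass of stage 1 = 114,000+14,400 + 23,100+3,070 + 8,450+1,360 + 2,380 = 166,760 kg.
Stage 1: m₀ = 166,760 kg, m_f = 166,760 − 114,000 = 52,760 kg; Δv = 410×9.81×ln(3.161) = 4022.1×1.1508 ≈ 4629 m/s.
Stage 2: m₀ = 38,360 kg, m_f = 38,360 − 23,100 = 15,260 kg; Δv = 246×9.81×ln(2.514) = 2413.3×0.9218 ≈ 2224 m/s.
Stage 3: m₀ = 12,190 kg, m_f = 12,190 − 8,450 = 3,740 kg; Δv = 254×9.81×ln(3.259) = 2491.7×1.1815 ≈ 2944 m/s.
Total Δv = 4629 + 2224 + 2944 = 9797 m/s.

Δv ≈ 9800 m/s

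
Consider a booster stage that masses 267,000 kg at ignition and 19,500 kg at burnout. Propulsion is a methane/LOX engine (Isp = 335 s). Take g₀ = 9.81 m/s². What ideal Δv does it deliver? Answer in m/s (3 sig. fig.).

v_e = Isp · g₀ = 335 × 9.81 = 3286.4 m/s.
Using Δv = v_e ln(m₀/m_f): Δv = v_e · ln(m₀/m_f) = 3286.4 × ln(13.69) = 3286.4 × 2.6168 ≈ 8599.8 m/s.

Δv ≈ 8600 m/s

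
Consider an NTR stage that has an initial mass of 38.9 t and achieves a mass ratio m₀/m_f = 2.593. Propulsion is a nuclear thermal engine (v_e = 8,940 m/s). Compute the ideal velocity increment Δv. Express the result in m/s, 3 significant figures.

Δv ≈ 8520 m/s

Using Δv = v_e ln(m₀/m_f): Δv = v_e · ln(2.593) = 8940.0 × 0.9528 ≈ 8518.2 m/s.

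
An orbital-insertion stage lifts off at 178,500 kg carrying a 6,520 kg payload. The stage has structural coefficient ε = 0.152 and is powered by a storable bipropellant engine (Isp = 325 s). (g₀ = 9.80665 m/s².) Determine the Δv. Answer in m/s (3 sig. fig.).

Δv ≈ 5410 m/s

Stage wet mass = m₀ − payload = 178,500 − 6,520 = 171,980 kg.
Stage dry mass = ε × stage wet mass = 0.152 × 171,980 = 26,141 kg.
Burnout mass m_f = stage dry + payload = 26,141 + 6,520 = 32,661 kg.
v_e = Isp · g₀ = 325 × 9.80665 = 3187.2 m/s.
Using Δv = v_e ln(m₀/m_f): Δv = v_e · ln(178,500/32,661) = 3187.2 × ln(5.465) = 3187.2 × 1.6984 ≈ 5413 m/s.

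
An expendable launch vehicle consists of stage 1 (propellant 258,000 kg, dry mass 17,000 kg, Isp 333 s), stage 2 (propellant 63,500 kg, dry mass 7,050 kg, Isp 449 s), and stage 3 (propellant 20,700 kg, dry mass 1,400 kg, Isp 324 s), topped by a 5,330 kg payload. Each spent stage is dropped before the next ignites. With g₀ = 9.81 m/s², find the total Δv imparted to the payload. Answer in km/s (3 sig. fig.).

Δv ≈ 12.9 km/s

Ignition mass of stage 1 = 258,000+17,000 + 63,500+7,050 + 20,700+1,400 + 5,330 = 372,980 kg.
Stage 1: m₀ = 372,980 kg, m_f = 372,980 − 258,000 = 114,980 kg; Δv = 333×9.81×ln(3.244) = 3266.7×1.1768 ≈ 3844 m/s.
Stage 2: m₀ = 97,980 kg, m_f = 97,980 − 63,500 = 34,480 kg; Δv = 449×9.81×ln(2.842) = 4404.7×1.0444 ≈ 4600 m/s.
Stage 3: m₀ = 27,430 kg, m_f = 27,430 − 20,700 = 6,730 kg; Δv = 324×9.81×ln(4.076) = 3178.4×1.4051 ≈ 4466 m/s.
Total Δv = 3844 + 4600 + 4466 = 12910 m/s.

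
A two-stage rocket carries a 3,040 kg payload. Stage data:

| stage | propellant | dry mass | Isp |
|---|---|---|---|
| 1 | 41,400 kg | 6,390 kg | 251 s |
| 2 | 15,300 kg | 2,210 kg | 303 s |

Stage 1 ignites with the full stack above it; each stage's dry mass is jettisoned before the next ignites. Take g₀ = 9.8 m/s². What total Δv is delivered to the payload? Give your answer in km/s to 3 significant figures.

Ignition mass of stage 1 = 41,400+6,390 + 15,300+2,210 + 3,040 = 68,340 kg.
Stage 1: m₀ = 68,340 kg, m_f = 68,340 − 41,400 = 26,940 kg; Δv = 251×9.8×ln(2.537) = 2459.8×0.9309 ≈ 2290 m/s.
Stage 2: m₀ = 20,550 kg, m_f = 20,550 − 15,300 = 5,250 kg; Δv = 303×9.8×ln(3.914) = 2969.4×1.3646 ≈ 4052 m/s.
Total Δv = 2290 + 4052 = 6342 m/s.

Δv ≈ 6.34 km/s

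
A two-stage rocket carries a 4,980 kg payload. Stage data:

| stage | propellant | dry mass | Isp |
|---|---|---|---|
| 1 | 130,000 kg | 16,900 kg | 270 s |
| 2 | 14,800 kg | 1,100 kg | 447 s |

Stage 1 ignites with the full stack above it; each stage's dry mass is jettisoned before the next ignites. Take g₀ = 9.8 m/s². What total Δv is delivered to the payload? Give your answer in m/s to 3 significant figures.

Ignition mass of stage 1 = 130,000+16,900 + 14,800+1,100 + 4,980 = 167,780 kg.
Stage 1: m₀ = 167,780 kg, m_f = 167,780 − 130,000 = 37,780 kg; Δv = 270×9.8×ln(4.441) = 2646.0×1.4909 ≈ 3945 m/s.
Stage 2: m₀ = 20,880 kg, m_f = 20,880 − 14,800 = 6,080 kg; Δv = 447×9.8×ln(3.434) = 4380.6×1.2338 ≈ 5405 m/s.
Total Δv = 3945 + 5405 = 9350 m/s.

Δv ≈ 9350 m/s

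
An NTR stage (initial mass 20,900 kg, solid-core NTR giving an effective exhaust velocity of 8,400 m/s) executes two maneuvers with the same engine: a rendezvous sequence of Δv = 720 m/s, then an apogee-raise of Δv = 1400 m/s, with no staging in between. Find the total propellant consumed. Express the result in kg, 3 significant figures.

After the first burn: m = 20900 × exp(−720/8400.0) = 20900 × 0.91786 = 19,183.3 kg.
After the second burn: m = 19,183.3 × exp(−1400/8400.0) = 19,183.3 × 0.84648 = 16,238.3 kg.
Total propellant = m₀ − m_final = 20900 − 16,238.3 = 4,661.7 kg.

total propellant consumed ≈ 4660 kg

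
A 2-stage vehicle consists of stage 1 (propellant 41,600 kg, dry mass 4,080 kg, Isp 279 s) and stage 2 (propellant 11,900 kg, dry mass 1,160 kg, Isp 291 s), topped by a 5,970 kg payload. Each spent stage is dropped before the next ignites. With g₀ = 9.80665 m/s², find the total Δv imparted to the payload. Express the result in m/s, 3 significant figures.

Δv ≈ 5620 m/s

Ignition mass of stage 1 = 41,600+4,080 + 11,900+1,160 + 5,970 = 64,710 kg.
Stage 1: m₀ = 64,710 kg, m_f = 64,710 − 41,600 = 23,110 kg; Δv = 279×9.80665×ln(2.8) = 2736.1×1.0297 ≈ 2817 m/s.
Stage 2: m₀ = 19,030 kg, m_f = 19,030 − 11,900 = 7,130 kg; Δv = 291×9.80665×ln(2.669) = 2853.7×0.9817 ≈ 2802 m/s.
Total Δv = 2817 + 2802 = 5619 m/s.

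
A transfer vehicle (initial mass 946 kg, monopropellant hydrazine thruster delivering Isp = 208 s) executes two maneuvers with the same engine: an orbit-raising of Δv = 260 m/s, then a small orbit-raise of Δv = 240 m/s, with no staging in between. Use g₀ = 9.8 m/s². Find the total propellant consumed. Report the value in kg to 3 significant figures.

total propellant consumed ≈ 206 kg

v_e = Isp · g₀ = 208 × 9.8 = 2038.4 m/s.
After the first burn: m = 946 × exp(−260/2038.4) = 946 × 0.88025 = 832.717 kg.
After the second burn: m = 832.717 × exp(−240/2038.4) = 832.717 × 0.88893 = 740.227 kg.
Total propellant = m₀ − m_final = 946 − 740.227 = 205.773 kg.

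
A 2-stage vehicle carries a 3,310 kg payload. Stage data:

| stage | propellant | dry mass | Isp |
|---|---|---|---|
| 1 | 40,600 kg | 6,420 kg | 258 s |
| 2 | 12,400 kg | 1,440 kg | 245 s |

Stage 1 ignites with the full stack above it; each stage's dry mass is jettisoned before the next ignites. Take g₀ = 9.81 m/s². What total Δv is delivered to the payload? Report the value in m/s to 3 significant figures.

Δv ≈ 5620 m/s

Ignition mass of stage 1 = 40,600+6,420 + 12,400+1,440 + 3,310 = 64,170 kg.
Stage 1: m₀ = 64,170 kg, m_f = 64,170 − 40,600 = 23,570 kg; Δv = 258×9.81×ln(2.723) = 2531.0×1.0016 ≈ 2535 m/s.
Stage 2: m₀ = 17,150 kg, m_f = 17,150 − 12,400 = 4,750 kg; Δv = 245×9.81×ln(3.611) = 2403.5×1.2839 ≈ 3086 m/s.
Total Δv = 2535 + 3086 = 5621 m/s.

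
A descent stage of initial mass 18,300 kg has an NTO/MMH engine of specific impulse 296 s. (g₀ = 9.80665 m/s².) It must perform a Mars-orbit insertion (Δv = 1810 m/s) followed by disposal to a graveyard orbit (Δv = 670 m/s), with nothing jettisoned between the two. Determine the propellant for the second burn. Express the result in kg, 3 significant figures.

v_e = Isp · g₀ = 296 × 9.80665 = 2902.8 m/s.
After the first burn: m = 18300 × exp(−1810/2902.8) = 18300 × 0.53604 = 9,809.53 kg.
After the second burn: m = 9,809.53 × exp(−670/2902.8) = 9,809.53 × 0.79389 = 7,787.69 kg.
Second-burn propellant = 9,809.53 − 7,787.69 = 2,021.84 kg.

propellant for the second burn ≈ 2020 kg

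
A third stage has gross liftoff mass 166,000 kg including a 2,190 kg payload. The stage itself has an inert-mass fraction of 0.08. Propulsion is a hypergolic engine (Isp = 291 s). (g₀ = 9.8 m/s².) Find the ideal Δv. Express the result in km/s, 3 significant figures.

Δv ≈ 6.80 km/s

Stage wet mass = m₀ − payload = 166,000 − 2,190 = 163,810 kg.
Stage dry mass = ε × stage wet mass = 0.08 × 163,810 = 13,104.8 kg.
Burnout mass m_f = stage dry + payload = 13,104.8 + 2,190 = 15,294.8 kg.
v_e = Isp · g₀ = 291 × 9.8 = 2851.8 m/s.
Rocket equation: Δv = v_e · ln(166,000/15,294.8) = 2851.8 × ln(10.85) = 2851.8 × 2.3845 ≈ 6800 m/s.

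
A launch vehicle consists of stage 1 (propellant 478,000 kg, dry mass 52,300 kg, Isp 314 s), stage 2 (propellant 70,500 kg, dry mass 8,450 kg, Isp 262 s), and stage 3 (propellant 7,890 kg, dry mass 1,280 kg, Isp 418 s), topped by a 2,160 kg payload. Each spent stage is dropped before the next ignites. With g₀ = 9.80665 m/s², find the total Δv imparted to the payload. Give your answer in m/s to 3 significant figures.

Δv ≈ 13300 m/s

Ignition mass of stage 1 = 478,000+52,300 + 70,500+8,450 + 7,890+1,280 + 2,160 = 620,580 kg.
Stage 1: m₀ = 620,580 kg, m_f = 620,580 − 478,000 = 142,580 kg; Δv = 314×9.80665×ln(4.353) = 3079.3×1.4708 ≈ 4529 m/s.
Stage 2: m₀ = 90,280 kg, m_f = 90,280 − 70,500 = 19,780 kg; Δv = 262×9.80665×ln(4.564) = 2569.3×1.5182 ≈ 3901 m/s.
Stage 3: m₀ = 11,330 kg, m_f = 11,330 − 7,890 = 3,440 kg; Δv = 418×9.80665×ln(3.294) = 4099.2×1.1920 ≈ 4886 m/s.
Total Δv = 4529 + 3901 + 4886 = 13316 m/s.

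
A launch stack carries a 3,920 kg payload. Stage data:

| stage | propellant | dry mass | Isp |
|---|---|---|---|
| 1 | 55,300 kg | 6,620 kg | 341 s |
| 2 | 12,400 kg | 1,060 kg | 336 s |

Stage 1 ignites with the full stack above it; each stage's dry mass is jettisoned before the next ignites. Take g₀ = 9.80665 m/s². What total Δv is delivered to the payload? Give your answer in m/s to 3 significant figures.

Ignition mass of stage 1 = 55,300+6,620 + 12,400+1,060 + 3,920 = 79,300 kg.
Stage 1: m₀ = 79,300 kg, m_f = 79,300 − 55,300 = 24,000 kg; Δv = 341×9.80665×ln(3.304) = 3344.1×1.1952 ≈ 3997 m/s.
Stage 2: m₀ = 17,380 kg, m_f = 17,380 − 12,400 = 4,980 kg; Δv = 336×9.80665×ln(3.49) = 3295.0×1.2499 ≈ 4118 m/s.
Total Δv = 3997 + 4118 = 8115 m/s.

Δv ≈ 8120 m/s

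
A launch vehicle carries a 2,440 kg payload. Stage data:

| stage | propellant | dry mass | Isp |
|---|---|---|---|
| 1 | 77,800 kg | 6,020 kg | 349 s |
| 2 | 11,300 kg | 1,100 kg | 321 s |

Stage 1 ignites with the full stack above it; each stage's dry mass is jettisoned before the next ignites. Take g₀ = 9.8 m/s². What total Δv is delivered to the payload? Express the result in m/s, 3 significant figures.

Ignition mass of stage 1 = 77,800+6,020 + 11,300+1,100 + 2,440 = 98,660 kg.
Stage 1: m₀ = 98,660 kg, m_f = 98,660 − 77,800 = 20,860 kg; Δv = 349×9.8×ln(4.73) = 3420.2×1.5538 ≈ 5314 m/s.
Stage 2: m₀ = 14,840 kg, m_f = 14,840 − 11,300 = 3,540 kg; Δv = 321×9.8×ln(4.192) = 3145.8×1.4332 ≈ 4509 m/s.
Total Δv = 5314 + 4509 = 9823 m/s.

Δv ≈ 9820 m/s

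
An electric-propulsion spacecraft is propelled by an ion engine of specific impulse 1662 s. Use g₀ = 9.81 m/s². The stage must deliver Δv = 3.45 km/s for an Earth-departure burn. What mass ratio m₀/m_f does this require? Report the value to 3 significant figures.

v_e = Isp · g₀ = 1662 × 9.81 = 16304.2 m/s.
Rocket equation: m₀/m_f = exp(Δv / v_e) = exp(3450 / 16304.2) = exp(0.2116) = 1.2357.

mass ratio ≈ 1.24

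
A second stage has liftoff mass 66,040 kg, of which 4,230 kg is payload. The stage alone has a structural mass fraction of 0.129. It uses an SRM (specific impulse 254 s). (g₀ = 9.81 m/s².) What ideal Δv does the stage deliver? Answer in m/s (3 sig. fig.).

Δv ≈ 4210 m/s

Stage wet mass = m₀ − payload = 66,040 − 4,230 = 61,810 kg.
Stage dry mass = ε × stage wet mass = 0.129 × 61,810 = 7,973.49 kg.
Burnout mass m_f = stage dry + payload = 7,973.49 + 4,230 = 12,203.49 kg.
v_e = Isp · g₀ = 254 × 9.81 = 2491.7 m/s.
By the Tsiolkovsky rocket equation, Δv = v_e · ln(66,040/12,203.49) = 2491.7 × ln(5.412) = 2491.7 × 1.6885 ≈ 4207 m/s.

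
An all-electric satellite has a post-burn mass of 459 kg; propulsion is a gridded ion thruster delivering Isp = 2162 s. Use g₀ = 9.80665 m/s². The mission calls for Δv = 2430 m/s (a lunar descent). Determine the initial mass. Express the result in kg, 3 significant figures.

initial mass ≈ 515 kg

v_e = Isp · g₀ = 2162 × 9.80665 = 21202.0 m/s.
m₀/m_f = exp(Δv / v_e) = exp(2430 / 21202.0) = exp(0.1146) = 1.1214.
m₀ = m_f × 1.1214 = 459 × 1.1214 = 514.723 kg.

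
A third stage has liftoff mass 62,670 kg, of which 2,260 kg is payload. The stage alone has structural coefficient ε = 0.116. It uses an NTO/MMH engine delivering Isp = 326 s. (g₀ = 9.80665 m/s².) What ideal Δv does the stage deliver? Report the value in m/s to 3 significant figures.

Δv ≈ 6110 m/s

Stage wet mass = m₀ − payload = 62,670 − 2,260 = 60,410 kg.
Stage dry mass = ε × stage wet mass = 0.116 × 60,410 = 7,007.56 kg.
Burnout mass m_f = stage dry + payload = 7,007.56 + 2,260 = 9,267.56 kg.
v_e = Isp · g₀ = 326 × 9.80665 = 3197.0 m/s.
Δv = v_e · ln(62,670/9,267.56) = 3197.0 × ln(6.762) = 3197.0 × 1.9114 ≈ 6111 m/s.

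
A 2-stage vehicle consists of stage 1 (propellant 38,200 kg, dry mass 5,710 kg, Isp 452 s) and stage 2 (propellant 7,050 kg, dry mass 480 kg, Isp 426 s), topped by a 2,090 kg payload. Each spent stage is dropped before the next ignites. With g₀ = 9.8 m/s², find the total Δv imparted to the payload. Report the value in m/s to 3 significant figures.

Ignition mass of stage 1 = 38,200+5,710 + 7,050+480 + 2,090 = 53,530 kg.
Stage 1: m₀ = 53,530 kg, m_f = 53,530 − 38,200 = 15,330 kg; Δv = 452×9.8×ln(3.492) = 4429.6×1.2504 ≈ 5539 m/s.
Stage 2: m₀ = 9,620 kg, m_f = 9,620 − 7,050 = 2,570 kg; Δv = 426×9.8×ln(3.743) = 4174.8×1.3199 ≈ 5510 m/s.
Total Δv = 5539 + 5510 = 11049 m/s.

Δv ≈ 11000 m/s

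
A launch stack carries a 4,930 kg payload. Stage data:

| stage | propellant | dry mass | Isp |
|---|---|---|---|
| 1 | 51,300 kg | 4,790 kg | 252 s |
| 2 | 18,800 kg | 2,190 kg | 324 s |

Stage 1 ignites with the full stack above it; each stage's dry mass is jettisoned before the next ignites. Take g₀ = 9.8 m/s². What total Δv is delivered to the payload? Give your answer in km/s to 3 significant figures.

Ignition mass of stage 1 = 51,300+4,790 + 18,800+2,190 + 4,930 = 82,010 kg.
Stage 1: m₀ = 82,010 kg, m_f = 82,010 − 51,300 = 30,710 kg; Δv = 252×9.8×ln(2.67) = 2469.6×0.9823 ≈ 2426 m/s.
Stage 2: m₀ = 25,920 kg, m_f = 25,920 − 18,800 = 7,120 kg; Δv = 324×9.8×ln(3.64) = 3175.2×1.2921 ≈ 4103 m/s.
Total Δv = 2426 + 4103 = 6529 m/s.

Δv ≈ 6.53 km/s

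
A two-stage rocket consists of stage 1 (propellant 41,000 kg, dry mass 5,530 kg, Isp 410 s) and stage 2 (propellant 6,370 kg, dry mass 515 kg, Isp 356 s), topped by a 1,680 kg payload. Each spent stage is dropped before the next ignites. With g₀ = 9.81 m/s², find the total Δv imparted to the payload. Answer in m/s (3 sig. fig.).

Δv ≈ 10200 m/s

Ignition mass of stage 1 = 41,000+5,530 + 6,370+515 + 1,680 = 55,095 kg.
Stage 1: m₀ = 55,095 kg, m_f = 55,095 − 41,000 = 14,095 kg; Δv = 410×9.81×ln(3.909) = 4022.1×1.3632 ≈ 5483 m/s.
Stage 2: m₀ = 8,565 kg, m_f = 8,565 − 6,370 = 2,195 kg; Δv = 356×9.81×ln(3.902) = 3492.4×1.3615 ≈ 4755 m/s.
Total Δv = 5483 + 4755 = 10238 m/s.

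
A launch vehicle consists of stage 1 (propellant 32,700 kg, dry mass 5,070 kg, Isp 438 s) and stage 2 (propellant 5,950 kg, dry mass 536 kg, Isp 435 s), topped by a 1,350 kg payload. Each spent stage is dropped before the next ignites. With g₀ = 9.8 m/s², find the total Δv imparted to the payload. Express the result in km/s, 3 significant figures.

Ignition mass of stage 1 = 32,700+5,070 + 5,950+536 + 1,350 = 45,606 kg.
Stage 1: m₀ = 45,606 kg, m_f = 45,606 − 32,700 = 12,906 kg; Δv = 438×9.8×ln(3.534) = 4292.4×1.2623 ≈ 5418 m/s.
Stage 2: m₀ = 7,836 kg, m_f = 7,836 − 5,950 = 1,886 kg; Δv = 435×9.8×ln(4.155) = 4263.0×1.4243 ≈ 6072 m/s.
Total Δv = 5418 + 6072 = 11490 m/s.

Δv ≈ 11.5 km/s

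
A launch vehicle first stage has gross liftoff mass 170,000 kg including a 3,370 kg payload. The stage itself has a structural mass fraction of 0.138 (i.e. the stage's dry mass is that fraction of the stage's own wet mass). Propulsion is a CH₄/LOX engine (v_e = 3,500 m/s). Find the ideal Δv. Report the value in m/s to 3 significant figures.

Δv ≈ 6520 m/s

Stage wet mass = m₀ − payload = 170,000 − 3,370 = 166,630 kg.
Stage dry mass = ε × stage wet mass = 0.138 × 166,630 = 22,994.9 kg.
Burnout mass m_f = stage dry + payload = 22,994.9 + 3,370 = 26,364.9 kg.
By the Tsiolkovsky rocket equation, Δv = v_e · ln(170,000/26,364.9) = 3500.0 × ln(6.448) = 3500.0 × 1.8638 ≈ 6523 m/s.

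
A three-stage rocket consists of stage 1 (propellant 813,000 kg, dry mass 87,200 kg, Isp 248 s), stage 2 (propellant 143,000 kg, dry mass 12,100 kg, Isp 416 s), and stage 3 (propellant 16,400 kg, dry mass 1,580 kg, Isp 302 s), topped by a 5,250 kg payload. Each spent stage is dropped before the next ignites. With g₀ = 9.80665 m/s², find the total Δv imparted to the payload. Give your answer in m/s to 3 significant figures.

Ignition mass of stage 1 = 813,000+87,200 + 143,000+12,100 + 16,400+1,580 + 5,250 = 1,078,530 kg.
Stage 1: m₀ = 1,078,530 kg, m_f = 1,078,530 − 813,000 = 265,530 kg; Δv = 248×9.80665×ln(4.062) = 2432.0×1.4016 ≈ 3409 m/s.
Stage 2: m₀ = 178,330 kg, m_f = 178,330 − 143,000 = 35,330 kg; Δv = 416×9.80665×ln(5.048) = 4079.6×1.6189 ≈ 6604 m/s.
Stage 3: m₀ = 23,230 kg, m_f = 23,230 − 16,400 = 6,830 kg; Δv = 302×9.80665×ln(3.401) = 2961.6×1.2241 ≈ 3625 m/s.
Total Δv = 3409 + 6604 + 3625 = 13638 m/s.

Δv ≈ 13600 m/s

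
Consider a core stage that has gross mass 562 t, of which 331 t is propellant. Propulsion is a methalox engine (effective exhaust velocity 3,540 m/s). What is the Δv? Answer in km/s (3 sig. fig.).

m_f = m₀ − m_prop = 562 − 331 = 231 t.
Δv = v_e · ln(m₀/m_f) = 3540.0 × ln(2.433) = 3540.0 × 0.8891 ≈ 3147.4 m/s.

Δv ≈ 3.15 km/s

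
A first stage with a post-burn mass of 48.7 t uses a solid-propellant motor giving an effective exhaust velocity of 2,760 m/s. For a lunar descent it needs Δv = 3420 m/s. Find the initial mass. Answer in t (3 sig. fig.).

initial mass ≈ 168 t

m₀/m_f = exp(Δv / v_e) = exp(3420 / 2760.0) = exp(1.2391) = 3.4526.
m₀ = m_f × 3.4526 = 48.7 × 3.4526 = 168.142 t.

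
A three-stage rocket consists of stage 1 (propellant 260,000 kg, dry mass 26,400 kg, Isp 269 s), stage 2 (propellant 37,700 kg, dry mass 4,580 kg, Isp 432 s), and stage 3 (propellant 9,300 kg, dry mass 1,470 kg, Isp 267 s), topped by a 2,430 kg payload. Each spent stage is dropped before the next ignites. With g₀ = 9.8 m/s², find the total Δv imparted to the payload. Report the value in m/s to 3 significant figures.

Δv ≈ 11800 m/s

Ignition mass of stage 1 = 260,000+26,400 + 37,700+4,580 + 9,300+1,470 + 2,430 = 341,880 kg.
Stage 1: m₀ = 341,880 kg, m_f = 341,880 − 260,000 = 81,880 kg; Δv = 269×9.8×ln(4.175) = 2636.2×1.4292 ≈ 3768 m/s.
Stage 2: m₀ = 55,480 kg, m_f = 55,480 − 37,700 = 17,780 kg; Δv = 432×9.8×ln(3.12) = 4233.6×1.1379 ≈ 4818 m/s.
Stage 3: m₀ = 13,200 kg, m_f = 13,200 − 9,300 = 3,900 kg; Δv = 267×9.8×ln(3.385) = 2616.6×1.2192 ≈ 3190 m/s.
Total Δv = 3768 + 4818 + 3190 = 11776 m/s.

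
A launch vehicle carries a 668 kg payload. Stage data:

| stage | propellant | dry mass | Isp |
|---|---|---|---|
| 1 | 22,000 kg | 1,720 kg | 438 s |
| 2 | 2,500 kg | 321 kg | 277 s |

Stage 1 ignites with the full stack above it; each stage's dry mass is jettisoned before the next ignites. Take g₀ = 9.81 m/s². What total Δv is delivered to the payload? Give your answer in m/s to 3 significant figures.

Δv ≈ 10500 m/s

Ignition mass of stage 1 = 22,000+1,720 + 2,500+321 + 668 = 27,209 kg.
Stage 1: m₀ = 27,209 kg, m_f = 27,209 − 22,000 = 5,209 kg; Δv = 438×9.81×ln(5.223) = 4296.8×1.6532 ≈ 7103 m/s.
Stage 2: m₀ = 3,489 kg, m_f = 3,489 − 2,500 = 989 kg; Δv = 277×9.81×ln(3.528) = 2717.4×1.2607 ≈ 3426 m/s.
Total Δv = 7103 + 3426 = 10529 m/s.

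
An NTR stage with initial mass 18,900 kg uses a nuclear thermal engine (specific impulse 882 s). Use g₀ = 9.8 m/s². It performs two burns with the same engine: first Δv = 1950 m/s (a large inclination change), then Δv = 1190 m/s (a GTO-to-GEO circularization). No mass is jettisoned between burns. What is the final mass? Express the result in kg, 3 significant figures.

v_e = Isp · g₀ = 882 × 9.8 = 8643.6 m/s.
After the first burn: m = 18900 × exp(−1950/8643.6) = 18900 × 0.79804 = 15,083 kg.
After the second burn: m = 15,083 × exp(−1190/8643.6) = 15,083 × 0.87138 = 13,143 kg.

final mass ≈ 13100 kg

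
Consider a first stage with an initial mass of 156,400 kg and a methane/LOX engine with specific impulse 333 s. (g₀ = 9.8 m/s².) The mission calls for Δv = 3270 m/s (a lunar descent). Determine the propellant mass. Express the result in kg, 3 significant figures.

v_e = Isp · g₀ = 333 × 9.8 = 3263.4 m/s.
m₀/m_f = exp(Δv / v_e) = exp(3270 / 3263.4) = exp(1.0020) = 2.7238.
m_f = 156,400 / 2.7238 = 57,419.8 kg, so propellant = m₀ − m_f = 156,400 − 57,419.8 = 98,980.2 kg.

propellant mass ≈ 99000 kg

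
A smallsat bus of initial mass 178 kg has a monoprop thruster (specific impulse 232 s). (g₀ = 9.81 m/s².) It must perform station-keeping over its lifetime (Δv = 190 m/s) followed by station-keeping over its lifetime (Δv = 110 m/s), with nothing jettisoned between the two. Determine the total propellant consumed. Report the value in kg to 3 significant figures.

total propellant consumed ≈ 22.0 kg

v_e = Isp · g₀ = 232 × 9.81 = 2275.9 m/s.
After the first burn: m = 178 × exp(−190/2275.9) = 178 × 0.91991 = 163.744 kg.
After the second burn: m = 163.744 × exp(−110/2275.9) = 163.744 × 0.95282 = 156.019 kg.
Total propellant = m₀ − m_final = 178 − 156.019 = 21.981 kg.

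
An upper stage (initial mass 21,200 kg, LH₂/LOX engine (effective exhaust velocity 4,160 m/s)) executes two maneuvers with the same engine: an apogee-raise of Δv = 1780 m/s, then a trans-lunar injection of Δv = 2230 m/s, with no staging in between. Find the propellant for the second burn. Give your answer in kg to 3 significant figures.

After the first burn: m = 21200 × exp(−1780/4160.0) = 21200 × 0.65189 = 13,820.1 kg.
After the second burn: m = 13,820.1 × exp(−2230/4160.0) = 13,820.1 × 0.58505 = 8,085.45 kg.
Second-burn propellant = 13,820.1 − 8,085.45 = 5,734.65 kg.

propellant for the second burn ≈ 5730 kg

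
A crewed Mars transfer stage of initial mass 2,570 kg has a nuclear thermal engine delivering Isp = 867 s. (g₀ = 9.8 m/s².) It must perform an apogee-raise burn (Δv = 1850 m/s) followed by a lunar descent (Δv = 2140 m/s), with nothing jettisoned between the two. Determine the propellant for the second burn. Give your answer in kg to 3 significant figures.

v_e = Isp · g₀ = 867 × 9.8 = 8496.6 m/s.
After the first burn: m = 2570 × exp(−1850/8496.6) = 2570 × 0.80434 = 2,067.15 kg.
After the second burn: m = 2,067.15 × exp(−2140/8496.6) = 2,067.15 × 0.77735 = 1,606.9 kg.
Second-burn propellant = 2,067.15 − 1,606.9 = 460.25 kg.

propellant for the second burn ≈ 460 kg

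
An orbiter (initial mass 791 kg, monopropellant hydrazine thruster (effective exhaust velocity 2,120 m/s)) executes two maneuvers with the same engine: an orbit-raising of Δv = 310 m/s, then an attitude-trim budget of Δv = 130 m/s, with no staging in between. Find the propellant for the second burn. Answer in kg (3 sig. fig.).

After the first burn: m = 791 × exp(−310/2120.0) = 791 × 0.86396 = 683.392 kg.
After the second burn: m = 683.392 × exp(−130/2120.0) = 683.392 × 0.94052 = 642.744 kg.
Second-burn propellant = 683.392 − 642.744 = 40.648 kg.

propellant for the second burn ≈ 40.6 kg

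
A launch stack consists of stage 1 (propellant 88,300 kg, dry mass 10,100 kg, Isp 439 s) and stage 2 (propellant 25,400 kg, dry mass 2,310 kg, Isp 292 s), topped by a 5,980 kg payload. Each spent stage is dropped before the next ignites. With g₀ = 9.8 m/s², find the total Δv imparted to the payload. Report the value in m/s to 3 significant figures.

Δv ≈ 8760 m/s

Ignition mass of stage 1 = 88,300+10,100 + 25,400+2,310 + 5,980 = 132,090 kg.
Stage 1: m₀ = 132,090 kg, m_f = 132,090 − 88,300 = 43,790 kg; Δv = 439×9.8×ln(3.016) = 4302.2×1.1041 ≈ 4750 m/s.
Stage 2: m₀ = 33,690 kg, m_f = 33,690 − 25,400 = 8,290 kg; Δv = 292×9.8×ln(4.064) = 2861.6×1.4022 ≈ 4012 m/s.
Total Δv = 4750 + 4012 = 8762 m/s.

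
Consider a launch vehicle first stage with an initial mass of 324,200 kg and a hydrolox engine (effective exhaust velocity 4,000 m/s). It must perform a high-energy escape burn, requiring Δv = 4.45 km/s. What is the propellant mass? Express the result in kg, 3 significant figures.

By the Tsiolkovsky rocket equation, m₀/m_f = exp(Δv / v_e) = exp(4450 / 4000.0) = exp(1.1125) = 3.0420.
m_f = 324,200 / 3.0420 = 106,575 kg, so propellant = m₀ − m_f = 324,200 − 106,575 = 217,625 kg.

propellant mass ≈ 218000 kg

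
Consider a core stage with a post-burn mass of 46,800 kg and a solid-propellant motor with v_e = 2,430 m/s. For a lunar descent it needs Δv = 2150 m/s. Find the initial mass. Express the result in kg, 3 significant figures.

initial mass ≈ 113000 kg

From the ideal rocket equation, m₀/m_f = exp(Δv / v_e) = exp(2150 / 2430.0) = exp(0.8848) = 2.4224.
m₀ = m_f × 2.4224 = 46,800 × 2.4224 = 113,368 kg.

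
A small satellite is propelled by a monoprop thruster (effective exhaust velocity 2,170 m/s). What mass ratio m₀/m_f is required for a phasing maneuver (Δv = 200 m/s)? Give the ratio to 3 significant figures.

Using Δv = v_e ln(m₀/m_f): m₀/m_f = exp(Δv / v_e) = exp(200 / 2170.0) = exp(0.0922) = 1.0965.

mass ratio ≈ 1.10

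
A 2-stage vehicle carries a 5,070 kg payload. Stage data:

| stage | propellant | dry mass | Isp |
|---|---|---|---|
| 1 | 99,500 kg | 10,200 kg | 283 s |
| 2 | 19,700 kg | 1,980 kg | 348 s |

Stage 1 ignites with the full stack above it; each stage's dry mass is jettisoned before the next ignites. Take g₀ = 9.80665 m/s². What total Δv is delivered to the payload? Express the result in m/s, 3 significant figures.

Ignition mass of stage 1 = 99,500+10,200 + 19,700+1,980 + 5,070 = 136,450 kg.
Stage 1: m₀ = 136,450 kg, m_f = 136,450 − 99,500 = 36,950 kg; Δv = 283×9.80665×ln(3.693) = 2775.3×1.3064 ≈ 3626 m/s.
Stage 2: m₀ = 26,750 kg, m_f = 26,750 − 19,700 = 7,050 kg; Δv = 348×9.80665×ln(3.794) = 3412.7×1.3335 ≈ 4551 m/s.
Total Δv = 3626 + 4551 = 8177 m/s.

Δv ≈ 8180 m/s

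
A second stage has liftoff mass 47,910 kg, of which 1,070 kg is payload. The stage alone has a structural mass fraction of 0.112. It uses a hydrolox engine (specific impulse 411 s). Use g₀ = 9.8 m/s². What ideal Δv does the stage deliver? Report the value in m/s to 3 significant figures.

Stage wet mass = m₀ − payload = 47,910 − 1,070 = 46,840 kg.
Stage dry mass = ε × stage wet mass = 0.112 × 46,840 = 5,246.08 kg.
Burnout mass m_f = stage dry + payload = 5,246.08 + 1,070 = 6,316.08 kg.
v_e = Isp · g₀ = 411 × 9.8 = 4027.8 m/s.
Rocket equation: Δv = v_e · ln(47,910/6,316.08) = 4027.8 × ln(7.585) = 4027.8 × 2.0262 ≈ 8161 m/s.

Δv ≈ 8160 m/s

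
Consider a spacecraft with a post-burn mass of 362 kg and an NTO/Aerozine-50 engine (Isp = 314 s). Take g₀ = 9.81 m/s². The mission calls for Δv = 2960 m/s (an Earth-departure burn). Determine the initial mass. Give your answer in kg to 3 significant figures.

v_e = Isp · g₀ = 314 × 9.81 = 3080.3 m/s.
By the Tsiolkovsky rocket equation, m₀/m_f = exp(Δv / v_e) = exp(2960 / 3080.3) = exp(0.9609) = 2.6141.
m₀ = m_f × 2.6141 = 362 × 2.6141 = 946.304 kg.

initial mass ≈ 946 kg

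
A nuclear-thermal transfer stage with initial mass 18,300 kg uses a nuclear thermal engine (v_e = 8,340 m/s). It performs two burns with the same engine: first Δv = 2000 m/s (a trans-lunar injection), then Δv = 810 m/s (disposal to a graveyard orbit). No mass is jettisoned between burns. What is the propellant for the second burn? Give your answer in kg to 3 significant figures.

propellant for the second burn ≈ 1330 kg

After the first burn: m = 18300 × exp(−2000/8340.0) = 18300 × 0.78678 = 14,398.1 kg.
After the second burn: m = 14,398.1 × exp(−810/8340.0) = 14,398.1 × 0.90745 = 13,065.6 kg.
Second-burn propellant = 14,398.1 − 13,065.6 = 1,332.5 kg.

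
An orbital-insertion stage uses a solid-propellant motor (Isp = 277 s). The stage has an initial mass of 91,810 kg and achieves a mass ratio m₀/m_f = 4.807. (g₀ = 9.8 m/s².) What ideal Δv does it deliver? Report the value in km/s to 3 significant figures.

Δv ≈ 4.26 km/s

v_e = Isp · g₀ = 277 × 9.8 = 2714.6 m/s.
Using Δv = v_e ln(m₀/m_f): Δv = v_e · ln(4.807) = 2714.6 × 1.5701 ≈ 4262.1 m/s.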